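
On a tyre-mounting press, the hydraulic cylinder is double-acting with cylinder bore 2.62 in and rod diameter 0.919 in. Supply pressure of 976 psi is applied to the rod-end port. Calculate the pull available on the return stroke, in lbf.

Rod-side annular area A_ann = π/4 × (2.62² − 0.919²) = 4.728 in^2
On retraction the pressure acts on the annular area (bore minus rod).
F = P × A_ann

F ≈ 4610 lbf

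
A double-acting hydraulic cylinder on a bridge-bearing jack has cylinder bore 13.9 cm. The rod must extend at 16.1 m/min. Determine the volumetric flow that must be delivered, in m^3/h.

Q ≈ 14.7 m^3/h

Cap-side area A_cap = π/4 × (13.9 cm)² = 151.7 cm^2
Q = A × v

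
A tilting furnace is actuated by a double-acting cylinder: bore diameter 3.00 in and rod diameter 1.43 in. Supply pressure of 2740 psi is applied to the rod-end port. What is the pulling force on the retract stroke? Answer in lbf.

Rod-side annular area A_ann = π/4 × (3.00² − 1.43²) = 5.463 in^2
On retraction the pressure acts on the annular area (bore minus rod).
F = P × A_ann

F ≈ 15000 lbf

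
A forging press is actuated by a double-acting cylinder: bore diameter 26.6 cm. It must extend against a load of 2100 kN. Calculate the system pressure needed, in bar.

P ≈ 378 bar

Cap-side area A_cap = π/4 × (26.6 cm)² = 555.7 cm^2
P = F / A = 2100 kN / A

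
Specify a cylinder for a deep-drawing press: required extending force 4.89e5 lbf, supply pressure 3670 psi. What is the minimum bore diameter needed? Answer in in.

D ≈ 13.0 in

Extension force acts on the full piston face: F = P × (π/4)D².
D = √(4F / (πP)) = √(4 × 4.89e5 lbf / (π × 3670 psi))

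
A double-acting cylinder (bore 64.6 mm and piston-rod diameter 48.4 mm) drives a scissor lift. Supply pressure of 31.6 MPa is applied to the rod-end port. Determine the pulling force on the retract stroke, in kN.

Rod-side annular area A_ann = π/4 × (64.6² − 48.4²) = 1438 mm^2
On retraction the pressure acts on the annular area (bore minus rod).
F = P × A_ann

F ≈ 45.4 kN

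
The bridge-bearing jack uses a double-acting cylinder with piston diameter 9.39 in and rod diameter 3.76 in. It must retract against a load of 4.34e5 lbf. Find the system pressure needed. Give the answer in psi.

P ≈ 7460 psi

Rod-side annular area A_ann = π/4 × (9.39² − 3.76²) = 58.15 in^2
Retraction: pressure acts on the annular area.
P = F / A = 4.34e5 lbf / A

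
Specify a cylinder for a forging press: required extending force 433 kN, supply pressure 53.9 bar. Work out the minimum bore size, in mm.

Extension force acts on the full piston face: F = P × (π/4)D².
D = √(4F / (πP)) = √(4 × 433 kN / (π × 53.9 bar))

D ≈ 320 mm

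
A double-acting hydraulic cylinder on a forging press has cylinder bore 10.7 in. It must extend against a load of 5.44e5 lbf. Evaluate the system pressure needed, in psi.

P ≈ 6050 psi

Cap-side area A_cap = π/4 × (10.7 in)² = 89.92 in^2
P = F / A = 5.44e5 lbf / A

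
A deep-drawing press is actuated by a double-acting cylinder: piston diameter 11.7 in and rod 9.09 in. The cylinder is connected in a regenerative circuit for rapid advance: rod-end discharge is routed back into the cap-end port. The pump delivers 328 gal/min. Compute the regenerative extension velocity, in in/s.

In regeneration the rod-end outflow joins the pump flow into the cap end, so the net volume the pump must supply per unit advance equals the rod cross-section area.
Rod cross-section A_rod = π/4 × (9.09 in)² = 64.90 in^2
v = Q_pump / A_rod

v ≈ 19.5 in/s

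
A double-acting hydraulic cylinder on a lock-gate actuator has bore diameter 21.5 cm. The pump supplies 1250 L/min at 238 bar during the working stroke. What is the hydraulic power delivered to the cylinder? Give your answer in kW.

Hydraulic power = P × Q

W ≈ 496 kW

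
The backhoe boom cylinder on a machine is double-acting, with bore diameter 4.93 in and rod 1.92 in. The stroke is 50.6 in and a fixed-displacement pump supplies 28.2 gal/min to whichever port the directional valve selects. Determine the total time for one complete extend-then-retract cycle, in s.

t ≈ 16.4 s

Cap-side area A_cap = π/4 × (4.93 in)² = 19.09 in^2
Rod-side annular area A_ann = π/4 × (4.93² − 1.92²) = 16.19 in^2
t_ext = A_cap·L/Q = 8.897 s
t_ret = A_ann·L/Q = 7.547 s
t_cycle = t_ext + t_ret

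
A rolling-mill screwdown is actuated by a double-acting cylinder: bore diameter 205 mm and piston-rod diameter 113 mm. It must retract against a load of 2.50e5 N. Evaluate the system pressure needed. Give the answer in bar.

Rod-side annular area A_ann = π/4 × (205² − 113²) = 22980 mm^2
Retraction: pressure acts on the annular area.
P = F / A = 2.50e5 N / A

P ≈ 109 bar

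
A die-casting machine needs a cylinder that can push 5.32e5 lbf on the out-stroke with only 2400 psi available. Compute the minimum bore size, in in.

D ≈ 16.8 in

Extension force acts on the full piston face: F = P × (π/4)D².
D = √(4F / (πP)) = √(4 × 5.32e5 lbf / (π × 2400 psi))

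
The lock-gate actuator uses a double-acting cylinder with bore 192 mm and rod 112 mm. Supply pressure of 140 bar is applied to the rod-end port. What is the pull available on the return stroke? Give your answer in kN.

F ≈ 267 kN

Rod-side annular area A_ann = π/4 × (192² − 112²) = 19100 mm^2
On retraction the pressure acts on the annular area (bore minus rod).
F = P × A_ann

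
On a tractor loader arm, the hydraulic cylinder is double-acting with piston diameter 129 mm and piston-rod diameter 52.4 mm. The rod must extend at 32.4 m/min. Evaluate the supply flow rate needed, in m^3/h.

Cap-side area A_cap = π/4 × (129 mm)² = 13070 mm^2
Q = A × v

Q ≈ 25.4 m^3/h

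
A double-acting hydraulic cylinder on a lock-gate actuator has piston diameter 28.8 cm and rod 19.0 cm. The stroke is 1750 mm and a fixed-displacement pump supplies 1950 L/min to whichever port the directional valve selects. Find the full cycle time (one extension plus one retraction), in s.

Cap-side area A_cap = π/4 × (28.8 cm)² = 651.4 cm^2
Rod-side annular area A_ann = π/4 × (28.8² − 19.0²) = 367.9 cm^2
t_ext = A_cap·L/Q = 3.508 s
t_ret = A_ann·L/Q = 1.981 s
t_cycle = t_ext + t_ret

t ≈ 5.49 s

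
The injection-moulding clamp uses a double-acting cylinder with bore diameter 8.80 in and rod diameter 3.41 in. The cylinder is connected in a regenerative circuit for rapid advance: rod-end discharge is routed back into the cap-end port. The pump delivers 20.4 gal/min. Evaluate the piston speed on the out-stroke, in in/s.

v ≈ 8.60 in/s

In regeneration the rod-end outflow joins the pump flow into the cap end, so the net volume the pump must supply per unit advance equals the rod cross-section area.
Rod cross-section A_rod = π/4 × (3.41 in)² = 9.133 in^2
v = Q_pump / A_rod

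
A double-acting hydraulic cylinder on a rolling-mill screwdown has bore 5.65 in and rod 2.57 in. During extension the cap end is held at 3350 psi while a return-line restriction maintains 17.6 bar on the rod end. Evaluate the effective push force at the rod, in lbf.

F ≈ 78900 lbf

Cap-side area A_cap = π/4 × (5.65 in)² = 25.07 in^2
Rod-side annular area A_ann = π/4 × (5.65² − 2.57²) = 19.88 in^2
Net thrust = P_cap·A_cap − P_rod·A_ann = 83990 lbf − 5076 lbf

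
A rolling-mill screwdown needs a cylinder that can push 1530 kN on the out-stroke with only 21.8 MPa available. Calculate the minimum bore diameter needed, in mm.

Extension force acts on the full piston face: F = P × (π/4)D².
D = √(4F / (πP)) = √(4 × 1530 kN / (π × 21.8 MPa))

D ≈ 299 mm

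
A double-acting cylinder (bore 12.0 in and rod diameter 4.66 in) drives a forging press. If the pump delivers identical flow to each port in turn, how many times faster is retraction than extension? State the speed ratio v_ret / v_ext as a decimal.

v_ret/v_ext ≈ 1.18

Cap-side area A_cap = π/4 × (12.0 in)² = 113.1 in^2
Rod-side annular area A_ann = π/4 × (12.0² − 4.66²) = 96.04 in^2
For equal Q, v ∝ 1/A, so v_ret/v_ext = A_cap/A_ann.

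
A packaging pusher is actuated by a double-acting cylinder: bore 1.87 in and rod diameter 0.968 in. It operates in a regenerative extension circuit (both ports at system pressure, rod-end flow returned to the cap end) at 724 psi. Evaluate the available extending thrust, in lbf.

F ≈ 533 lbf

With equal pressure on both faces, forces on the annular region cancel; the net push is pressure × rod cross-section.
Rod cross-section A_rod = π/4 × (0.968 in)² = 0.7359 in^2
F = P × A_rod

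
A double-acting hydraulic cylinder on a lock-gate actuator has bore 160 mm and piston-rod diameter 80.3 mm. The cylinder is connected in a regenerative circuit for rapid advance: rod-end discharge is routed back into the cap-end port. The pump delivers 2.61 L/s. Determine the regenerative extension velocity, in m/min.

In regeneration the rod-end outflow joins the pump flow into the cap end, so the net volume the pump must supply per unit advance equals the rod cross-section area.
Rod cross-section A_rod = π/4 × (80.3 mm)² = 5064 mm^2
v = Q_pump / A_rod

v ≈ 30.9 m/min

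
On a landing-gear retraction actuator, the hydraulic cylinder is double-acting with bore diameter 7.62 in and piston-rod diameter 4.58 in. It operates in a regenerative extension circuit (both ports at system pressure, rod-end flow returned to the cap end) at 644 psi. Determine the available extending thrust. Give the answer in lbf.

With equal pressure on both faces, forces on the annular region cancel; the net push is pressure × rod cross-section.
Rod cross-section A_rod = π/4 × (4.58 in)² = 16.47 in^2
F = P × A_rod

F ≈ 10600 lbf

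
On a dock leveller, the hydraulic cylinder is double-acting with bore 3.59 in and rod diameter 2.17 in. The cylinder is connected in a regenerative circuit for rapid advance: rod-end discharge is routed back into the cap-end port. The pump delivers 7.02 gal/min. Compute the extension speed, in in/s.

v ≈ 7.31 in/s

In regeneration the rod-end outflow joins the pump flow into the cap end, so the net volume the pump must supply per unit advance equals the rod cross-section area.
Rod cross-section A_rod = π/4 × (2.17 in)² = 3.698 in^2
v = Q_pump / A_rod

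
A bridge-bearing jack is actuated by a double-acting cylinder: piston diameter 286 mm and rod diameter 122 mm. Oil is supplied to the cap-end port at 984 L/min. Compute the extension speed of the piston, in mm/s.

v ≈ 255 mm/s

Cap-side area A_cap = π/4 × (286 mm)² = 64240 mm^2
v = Q / A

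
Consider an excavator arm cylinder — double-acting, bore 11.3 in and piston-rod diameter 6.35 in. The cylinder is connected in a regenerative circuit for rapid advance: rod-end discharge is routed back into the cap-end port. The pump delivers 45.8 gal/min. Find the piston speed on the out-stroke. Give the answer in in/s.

v ≈ 5.57 in/s

In regeneration the rod-end outflow joins the pump flow into the cap end, so the net volume the pump must supply per unit advance equals the rod cross-section area.
Rod cross-section A_rod = π/4 × (6.35 in)² = 31.67 in^2
v = Q_pump / A_rod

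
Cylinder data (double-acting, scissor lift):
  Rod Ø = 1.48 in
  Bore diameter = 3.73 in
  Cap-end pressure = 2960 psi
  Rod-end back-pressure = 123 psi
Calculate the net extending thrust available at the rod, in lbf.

Cap-side area A_cap = π/4 × (3.73 in)² = 10.93 in^2
Rod-side annular area A_ann = π/4 × (3.73² − 1.48²) = 9.207 in^2
Net thrust = P_cap·A_cap − P_rod·A_ann = 32340 lbf − 1132 lbf

F ≈ 31200 lbf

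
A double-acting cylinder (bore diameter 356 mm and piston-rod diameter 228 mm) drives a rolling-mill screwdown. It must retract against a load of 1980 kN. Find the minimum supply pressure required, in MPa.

Rod-side annular area A_ann = π/4 × (356² − 228²) = 58710 mm^2
Retraction: pressure acts on the annular area.
P = F / A = 1980 kN / A

P ≈ 33.7 MPa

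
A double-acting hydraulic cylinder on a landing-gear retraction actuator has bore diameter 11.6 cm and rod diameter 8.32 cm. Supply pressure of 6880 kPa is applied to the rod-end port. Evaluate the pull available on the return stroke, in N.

Rod-side annular area A_ann = π/4 × (11.6² − 8.32²) = 51.32 cm^2
On retraction the pressure acts on the annular area (bore minus rod).
F = P × A_ann

F ≈ 35300 N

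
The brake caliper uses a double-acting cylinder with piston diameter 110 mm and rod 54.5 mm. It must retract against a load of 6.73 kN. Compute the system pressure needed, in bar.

Rod-side annular area A_ann = π/4 × (110² − 54.5²) = 7170 mm^2
Retraction: pressure acts on the annular area.
P = F / A = 6.73 kN / A

P ≈ 9.39 bar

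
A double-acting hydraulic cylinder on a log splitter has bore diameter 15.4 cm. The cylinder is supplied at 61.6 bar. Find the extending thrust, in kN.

F ≈ 115 kN

Cap-side area A_cap = π/4 × (15.4 cm)² = 186.3 cm^2
F = P × A_cap = 61.6 bar × A_cap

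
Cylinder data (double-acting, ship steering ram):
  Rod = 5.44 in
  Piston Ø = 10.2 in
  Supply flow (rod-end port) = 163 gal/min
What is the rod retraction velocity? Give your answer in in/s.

Rod-side annular area A_ann = π/4 × (10.2² − 5.44²) = 58.47 in^2
Flow into the rod-end port fills the annular volume.
v = Q / A

v ≈ 10.7 in/s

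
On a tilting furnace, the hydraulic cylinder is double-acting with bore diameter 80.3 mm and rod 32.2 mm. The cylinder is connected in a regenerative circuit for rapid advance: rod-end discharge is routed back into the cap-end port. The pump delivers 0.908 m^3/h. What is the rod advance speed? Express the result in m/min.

v ≈ 18.6 m/min

In regeneration the rod-end outflow joins the pump flow into the cap end, so the net volume the pump must supply per unit advance equals the rod cross-section area.
Rod cross-section A_rod = π/4 × (32.2 mm)² = 814.3 mm^2
v = Q_pump / A_rod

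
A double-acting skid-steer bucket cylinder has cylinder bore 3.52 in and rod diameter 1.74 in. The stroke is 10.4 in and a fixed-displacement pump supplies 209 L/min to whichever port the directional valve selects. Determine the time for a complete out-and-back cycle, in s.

Cap-side area A_cap = π/4 × (3.52 in)² = 9.731 in^2
Rod-side annular area A_ann = π/4 × (3.52² − 1.74²) = 7.354 in^2
t_ext = A_cap·L/Q = 0.4761 s
t_ret = A_ann·L/Q = 0.3598 s
t_cycle = t_ext + t_ret

t ≈ 0.836 s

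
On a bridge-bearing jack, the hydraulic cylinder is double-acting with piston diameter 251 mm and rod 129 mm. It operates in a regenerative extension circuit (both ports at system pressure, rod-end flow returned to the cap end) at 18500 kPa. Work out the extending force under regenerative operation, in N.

F ≈ 2.42e5 N

With equal pressure on both faces, forces on the annular region cancel; the net push is pressure × rod cross-section.
Rod cross-section A_rod = π/4 × (129 mm)² = 13070 mm^2
F = P × A_rod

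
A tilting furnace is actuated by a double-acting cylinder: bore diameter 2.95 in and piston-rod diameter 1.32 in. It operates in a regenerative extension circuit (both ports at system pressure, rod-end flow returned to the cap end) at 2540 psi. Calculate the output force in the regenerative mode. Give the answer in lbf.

F ≈ 3480 lbf

With equal pressure on both faces, forces on the annular region cancel; the net push is pressure × rod cross-section.
Rod cross-section A_rod = π/4 × (1.32 in)² = 1.368 in^2
F = P × A_rod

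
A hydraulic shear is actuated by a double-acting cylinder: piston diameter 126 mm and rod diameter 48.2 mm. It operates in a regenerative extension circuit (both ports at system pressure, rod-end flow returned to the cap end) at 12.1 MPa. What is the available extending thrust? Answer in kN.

F ≈ 22.1 kN

With equal pressure on both faces, forces on the annular region cancel; the net push is pressure × rod cross-section.
Rod cross-section A_rod = π/4 × (48.2 mm)² = 1825 mm^2
F = P × A_rod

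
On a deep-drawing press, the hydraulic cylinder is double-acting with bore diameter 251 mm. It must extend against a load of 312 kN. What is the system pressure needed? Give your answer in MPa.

P ≈ 6.31 MPa

Cap-side area A_cap = π/4 × (251 mm)² = 49480 mm^2
P = F / A = 312 kN / A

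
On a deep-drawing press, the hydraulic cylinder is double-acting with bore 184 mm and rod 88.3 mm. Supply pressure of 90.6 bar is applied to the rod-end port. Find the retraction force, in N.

F ≈ 1.85e5 N

Rod-side annular area A_ann = π/4 × (184² − 88.3²) = 20470 mm^2
On retraction the pressure acts on the annular area (bore minus rod).
F = P × A_ann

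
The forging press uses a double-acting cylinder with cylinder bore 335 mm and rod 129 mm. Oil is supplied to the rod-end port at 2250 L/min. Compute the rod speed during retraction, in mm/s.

v ≈ 500 mm/s

Rod-side annular area A_ann = π/4 × (335² − 129²) = 75070 mm^2
Flow into the rod-end port fills the annular volume.
v = Q / A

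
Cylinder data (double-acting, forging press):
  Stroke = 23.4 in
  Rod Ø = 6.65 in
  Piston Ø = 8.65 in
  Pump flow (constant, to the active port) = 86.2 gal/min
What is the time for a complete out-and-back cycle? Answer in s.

t ≈ 5.84 s

Cap-side area A_cap = π/4 × (8.65 in)² = 58.77 in^2
Rod-side annular area A_ann = π/4 × (8.65² − 6.65²) = 24.03 in^2
t_ext = A_cap·L/Q = 4.144 s
t_ret = A_ann·L/Q = 1.695 s
t_cycle = t_ext + t_ret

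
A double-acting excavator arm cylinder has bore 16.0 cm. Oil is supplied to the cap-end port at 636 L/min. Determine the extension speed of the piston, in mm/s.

v ≈ 527 mm/s

Cap-side area A_cap = π/4 × (16.0 cm)² = 201.1 cm^2
v = Q / A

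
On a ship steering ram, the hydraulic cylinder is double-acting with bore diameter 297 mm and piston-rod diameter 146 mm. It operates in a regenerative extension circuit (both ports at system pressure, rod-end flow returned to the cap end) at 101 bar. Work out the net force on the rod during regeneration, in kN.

With equal pressure on both faces, forces on the annular region cancel; the net push is pressure × rod cross-section.
Rod cross-section A_rod = π/4 × (146 mm)² = 16740 mm^2
F = P × A_rod

F ≈ 169 kN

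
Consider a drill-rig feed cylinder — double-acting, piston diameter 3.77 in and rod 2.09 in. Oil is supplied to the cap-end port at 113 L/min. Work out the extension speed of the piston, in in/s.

Cap-side area A_cap = π/4 × (3.77 in)² = 11.16 in^2
v = Q / A

v ≈ 10.3 in/s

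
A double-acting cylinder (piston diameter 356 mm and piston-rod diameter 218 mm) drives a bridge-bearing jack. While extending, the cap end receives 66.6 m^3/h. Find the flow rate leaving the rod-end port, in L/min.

Cap-side area A_cap = π/4 × (356 mm)² = 99540 mm^2
Rod-side annular area A_ann = π/4 × (356² − 218²) = 62210 mm^2
Piston speed v = Q_in/A_cap; rod-end outflow Q_out = v × A_ann = Q_in × A_ann/A_cap.

Q_out ≈ 694 L/min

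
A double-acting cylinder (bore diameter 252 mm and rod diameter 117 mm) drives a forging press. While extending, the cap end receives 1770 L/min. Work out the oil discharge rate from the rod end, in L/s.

Cap-side area A_cap = π/4 × (252 mm)² = 49880 mm^2
Rod-side annular area A_ann = π/4 × (252² − 117²) = 39120 mm^2
Piston speed v = Q_in/A_cap; rod-end outflow Q_out = v × A_ann = Q_in × A_ann/A_cap.

Q_out ≈ 23.1 L/s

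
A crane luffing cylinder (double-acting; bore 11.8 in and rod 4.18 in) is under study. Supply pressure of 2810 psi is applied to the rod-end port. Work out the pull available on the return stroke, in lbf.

Rod-side annular area A_ann = π/4 × (11.8² − 4.18²) = 95.64 in^2
On retraction the pressure acts on the annular area (bore minus rod).
F = P × A_ann

F ≈ 2.69e5 lbf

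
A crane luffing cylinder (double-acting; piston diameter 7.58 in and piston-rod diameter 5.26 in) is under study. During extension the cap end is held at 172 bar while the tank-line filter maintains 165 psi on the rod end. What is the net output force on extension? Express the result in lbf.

F ≈ 1.09e5 lbf

Cap-side area A_cap = π/4 × (7.58 in)² = 45.13 in^2
Rod-side annular area A_ann = π/4 × (7.58² − 5.26²) = 23.40 in^2
Net thrust = P_cap·A_cap − P_rod·A_ann = 1.126e5 lbf − 3860 lbf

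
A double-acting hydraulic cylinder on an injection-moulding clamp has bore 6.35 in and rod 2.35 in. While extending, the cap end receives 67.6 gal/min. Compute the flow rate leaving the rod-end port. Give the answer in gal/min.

Q_out ≈ 58.3 gal/min

Cap-side area A_cap = π/4 × (6.35 in)² = 31.67 in^2
Rod-side annular area A_ann = π/4 × (6.35² − 2.35²) = 27.33 in^2
Piston speed v = Q_in/A_cap; rod-end outflow Q_out = v × A_ann = Q_in × A_ann/A_cap.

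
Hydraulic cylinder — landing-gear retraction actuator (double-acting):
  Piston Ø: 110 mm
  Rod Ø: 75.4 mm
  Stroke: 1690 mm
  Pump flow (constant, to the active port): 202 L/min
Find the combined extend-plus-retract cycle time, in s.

t ≈ 7.30 s

Cap-side area A_cap = π/4 × (110 mm)² = 9503 mm^2
Rod-side annular area A_ann = π/4 × (110² − 75.4²) = 5038 mm^2
t_ext = A_cap·L/Q = 4.770 s
t_ret = A_ann·L/Q = 2.529 s
t_cycle = t_ext + t_ret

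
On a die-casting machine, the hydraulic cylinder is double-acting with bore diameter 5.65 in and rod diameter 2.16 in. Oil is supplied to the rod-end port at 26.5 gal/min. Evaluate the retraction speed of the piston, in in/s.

Rod-side annular area A_ann = π/4 × (5.65² − 2.16²) = 21.41 in^2
Flow into the rod-end port fills the annular volume.
v = Q / A

v ≈ 4.77 in/s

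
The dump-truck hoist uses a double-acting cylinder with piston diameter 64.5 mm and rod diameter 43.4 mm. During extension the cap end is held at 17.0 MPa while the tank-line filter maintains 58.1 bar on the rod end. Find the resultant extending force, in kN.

F ≈ 45.2 kN

Cap-side area A_cap = π/4 × (64.5 mm)² = 3267 mm^2
Rod-side annular area A_ann = π/4 × (64.5² − 43.4²) = 1788 mm^2
Net thrust = P_cap·A_cap − P_rod·A_ann = 55.55 kN − 10.39 kN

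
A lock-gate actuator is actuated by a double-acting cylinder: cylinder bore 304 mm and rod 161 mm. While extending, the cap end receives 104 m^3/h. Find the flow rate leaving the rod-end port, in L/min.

Cap-side area A_cap = π/4 × (304 mm)² = 72580 mm^2
Rod-side annular area A_ann = π/4 × (304² − 161²) = 52230 mm^2
Piston speed v = Q_in/A_cap; rod-end outflow Q_out = v × A_ann = Q_in × A_ann/A_cap.

Q_out ≈ 1250 L/min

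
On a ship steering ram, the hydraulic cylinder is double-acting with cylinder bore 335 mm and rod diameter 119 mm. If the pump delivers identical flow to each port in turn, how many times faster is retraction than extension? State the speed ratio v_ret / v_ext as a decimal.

Cap-side area A_cap = π/4 × (335 mm)² = 88140 mm^2
Rod-side annular area A_ann = π/4 × (335² − 119²) = 77020 mm^2
For equal Q, v ∝ 1/A, so v_ret/v_ext = A_cap/A_ann.

v_ret/v_ext ≈ 1.14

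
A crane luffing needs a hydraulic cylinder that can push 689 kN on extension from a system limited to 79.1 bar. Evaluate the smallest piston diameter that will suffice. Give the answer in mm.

Extension force acts on the full piston face: F = P × (π/4)D².
D = √(4F / (πP)) = √(4 × 689 kN / (π × 79.1 bar))

D ≈ 333 mm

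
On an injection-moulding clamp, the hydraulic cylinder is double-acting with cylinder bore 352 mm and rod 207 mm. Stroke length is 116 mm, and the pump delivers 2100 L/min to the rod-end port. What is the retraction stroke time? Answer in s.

Rod-side annular area A_ann = π/4 × (352² − 207²) = 63660 mm^2
Swept volume V = A × L; t = V / Q = A·L / Q

t ≈ 0.211 s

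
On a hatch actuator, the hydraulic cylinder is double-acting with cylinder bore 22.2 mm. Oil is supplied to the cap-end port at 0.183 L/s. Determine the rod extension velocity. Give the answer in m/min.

v ≈ 28.4 m/min

Cap-side area A_cap = π/4 × (22.2 mm)² = 387.1 mm^2
v = Q / A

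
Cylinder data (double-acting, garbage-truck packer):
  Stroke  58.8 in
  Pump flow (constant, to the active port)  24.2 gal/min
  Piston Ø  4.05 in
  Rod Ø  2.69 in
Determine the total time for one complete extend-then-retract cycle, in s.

Cap-side area A_cap = π/4 × (4.05 in)² = 12.88 in^2
Rod-side annular area A_ann = π/4 × (4.05² − 2.69²) = 7.199 in^2
t_ext = A_cap·L/Q = 8.130 s
t_ret = A_ann·L/Q = 4.543 s
t_cycle = t_ext + t_ret

t ≈ 12.7 s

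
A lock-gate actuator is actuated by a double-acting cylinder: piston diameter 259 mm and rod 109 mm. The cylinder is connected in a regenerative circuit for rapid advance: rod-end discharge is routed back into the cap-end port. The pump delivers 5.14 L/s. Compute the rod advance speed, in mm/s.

v ≈ 551 mm/s

In regeneration the rod-end outflow joins the pump flow into the cap end, so the net volume the pump must supply per unit advance equals the rod cross-section area.
Rod cross-section A_rod = π/4 × (109 mm)² = 9331 mm^2
v = Q_pump / A_rod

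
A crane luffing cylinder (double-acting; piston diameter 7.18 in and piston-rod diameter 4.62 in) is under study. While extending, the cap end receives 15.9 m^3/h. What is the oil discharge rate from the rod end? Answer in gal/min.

Q_out ≈ 41.0 gal/min

Cap-side area A_cap = π/4 × (7.18 in)² = 40.49 in^2
Rod-side annular area A_ann = π/4 × (7.18² − 4.62²) = 23.73 in^2
Piston speed v = Q_in/A_cap; rod-end outflow Q_out = v × A_ann = Q_in × A_ann/A_cap.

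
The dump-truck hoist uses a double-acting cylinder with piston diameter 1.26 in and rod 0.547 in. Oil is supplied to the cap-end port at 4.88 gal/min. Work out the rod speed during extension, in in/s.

v ≈ 15.1 in/s

Cap-side area A_cap = π/4 × (1.26 in)² = 1.247 in^2
v = Q / A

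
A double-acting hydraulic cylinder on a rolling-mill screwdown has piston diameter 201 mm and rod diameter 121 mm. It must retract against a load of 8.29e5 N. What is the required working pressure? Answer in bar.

Rod-side annular area A_ann = π/4 × (201² − 121²) = 20230 mm^2
Retraction: pressure acts on the annular area.
P = F / A = 8.29e5 N / A

P ≈ 410 bar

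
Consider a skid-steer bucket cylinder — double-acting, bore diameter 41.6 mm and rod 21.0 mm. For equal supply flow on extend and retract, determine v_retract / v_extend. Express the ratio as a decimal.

Cap-side area A_cap = π/4 × (41.6 mm)² = 1359 mm^2
Rod-side annular area A_ann = π/4 × (41.6² − 21.0²) = 1013 mm^2
For equal Q, v ∝ 1/A, so v_ret/v_ext = A_cap/A_ann.

v_ret/v_ext ≈ 1.34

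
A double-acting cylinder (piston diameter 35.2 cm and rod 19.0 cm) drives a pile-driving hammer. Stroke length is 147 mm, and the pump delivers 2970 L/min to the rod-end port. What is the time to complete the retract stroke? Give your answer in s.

t ≈ 0.205 s

Rod-side annular area A_ann = π/4 × (35.2² − 19.0²) = 689.6 cm^2
Swept volume V = A × L; t = V / Q = A·L / Q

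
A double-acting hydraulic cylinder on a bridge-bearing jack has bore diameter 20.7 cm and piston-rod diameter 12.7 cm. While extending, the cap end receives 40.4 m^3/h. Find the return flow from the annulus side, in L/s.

Cap-side area A_cap = π/4 × (20.7 cm)² = 336.5 cm^2
Rod-side annular area A_ann = π/4 × (20.7² − 12.7²) = 209.9 cm^2
Piston speed v = Q_in/A_cap; rod-end outflow Q_out = v × A_ann = Q_in × A_ann/A_cap.

Q_out ≈ 7.00 L/s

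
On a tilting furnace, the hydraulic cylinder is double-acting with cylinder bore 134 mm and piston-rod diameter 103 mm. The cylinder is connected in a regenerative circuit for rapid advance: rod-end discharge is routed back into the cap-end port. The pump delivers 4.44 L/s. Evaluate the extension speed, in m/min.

v ≈ 32.0 m/min

In regeneration the rod-end outflow joins the pump flow into the cap end, so the net volume the pump must supply per unit advance equals the rod cross-section area.
Rod cross-section A_rod = π/4 × (103 mm)² = 8332 mm^2
v = Q_pump / A_rod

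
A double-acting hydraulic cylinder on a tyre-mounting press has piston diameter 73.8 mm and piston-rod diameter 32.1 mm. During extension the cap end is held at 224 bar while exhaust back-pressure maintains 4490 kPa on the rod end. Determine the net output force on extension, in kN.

Cap-side area A_cap = π/4 × (73.8 mm)² = 4278 mm^2
Rod-side annular area A_ann = π/4 × (73.8² − 32.1²) = 3468 mm^2
Net thrust = P_cap·A_cap − P_rod·A_ann = 95.82 kN − 15.57 kN

F ≈ 80.2 kN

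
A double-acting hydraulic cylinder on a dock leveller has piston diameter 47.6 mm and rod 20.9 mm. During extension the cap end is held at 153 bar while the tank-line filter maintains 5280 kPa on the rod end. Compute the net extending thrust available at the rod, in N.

F ≈ 19600 N

Cap-side area A_cap = π/4 × (47.6 mm)² = 1780 mm^2
Rod-side annular area A_ann = π/4 × (47.6² − 20.9²) = 1436 mm^2
Net thrust = P_cap·A_cap − P_rod·A_ann = 27230 N − 7584 N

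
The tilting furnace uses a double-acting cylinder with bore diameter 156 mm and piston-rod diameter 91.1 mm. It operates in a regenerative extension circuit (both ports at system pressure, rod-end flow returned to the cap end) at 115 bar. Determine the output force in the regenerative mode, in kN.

With equal pressure on both faces, forces on the annular region cancel; the net push is pressure × rod cross-section.
Rod cross-section A_rod = π/4 × (91.1 mm)² = 6518 mm^2
F = P × A_rod

F ≈ 75.0 kN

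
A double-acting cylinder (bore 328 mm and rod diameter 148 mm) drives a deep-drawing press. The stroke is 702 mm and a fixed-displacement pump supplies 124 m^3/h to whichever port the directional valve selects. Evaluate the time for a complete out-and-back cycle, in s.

t ≈ 3.09 s

Cap-side area A_cap = π/4 × (328 mm)² = 84500 mm^2
Rod-side annular area A_ann = π/4 × (328² − 148²) = 67290 mm^2
t_ext = A_cap·L/Q = 1.722 s
t_ret = A_ann·L/Q = 1.371 s
t_cycle = t_ext + t_ret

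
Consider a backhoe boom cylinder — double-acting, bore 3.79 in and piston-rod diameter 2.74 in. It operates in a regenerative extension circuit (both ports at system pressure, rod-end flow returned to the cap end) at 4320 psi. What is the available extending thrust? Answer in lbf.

With equal pressure on both faces, forces on the annular region cancel; the net push is pressure × rod cross-section.
Rod cross-section A_rod = π/4 × (2.74 in)² = 5.896 in^2
F = P × A_rod

F ≈ 25500 lbf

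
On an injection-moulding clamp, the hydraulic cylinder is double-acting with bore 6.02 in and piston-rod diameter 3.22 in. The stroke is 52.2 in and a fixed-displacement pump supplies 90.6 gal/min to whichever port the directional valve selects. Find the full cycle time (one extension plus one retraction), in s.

t ≈ 7.30 s

Cap-side area A_cap = π/4 × (6.02 in)² = 28.46 in^2
Rod-side annular area A_ann = π/4 × (6.02² − 3.22²) = 20.32 in^2
t_ext = A_cap·L/Q = 4.260 s
t_ret = A_ann·L/Q = 3.041 s
t_cycle = t_ext + t_ret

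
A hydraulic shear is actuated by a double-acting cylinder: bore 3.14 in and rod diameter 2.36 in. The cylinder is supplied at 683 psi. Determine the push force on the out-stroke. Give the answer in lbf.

Cap-side area A_cap = π/4 × (3.14 in)² = 7.744 in^2
F = P × A_cap = 683 psi × A_cap

F ≈ 5290 lbf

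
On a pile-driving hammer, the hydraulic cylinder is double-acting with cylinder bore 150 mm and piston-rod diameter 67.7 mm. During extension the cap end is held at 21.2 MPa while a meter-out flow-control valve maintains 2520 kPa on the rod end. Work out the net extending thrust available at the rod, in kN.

Cap-side area A_cap = π/4 × (150 mm)² = 17670 mm^2
Rod-side annular area A_ann = π/4 × (150² − 67.7²) = 14070 mm^2
Net thrust = P_cap·A_cap − P_rod·A_ann = 374.6 kN − 35.46 kN

F ≈ 339 kN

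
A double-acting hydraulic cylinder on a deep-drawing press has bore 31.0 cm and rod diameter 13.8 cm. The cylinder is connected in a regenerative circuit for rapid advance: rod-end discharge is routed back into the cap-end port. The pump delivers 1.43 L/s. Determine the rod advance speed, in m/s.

v ≈ 0.0956 m/s

In regeneration the rod-end outflow joins the pump flow into the cap end, so the net volume the pump must supply per unit advance equals the rod cross-section area.
Rod cross-section A_rod = π/4 × (13.8 cm)² = 149.6 cm^2
v = Q_pump / A_rod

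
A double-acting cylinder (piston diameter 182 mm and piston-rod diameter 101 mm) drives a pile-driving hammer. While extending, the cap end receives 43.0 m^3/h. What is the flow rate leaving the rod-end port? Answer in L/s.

Q_out ≈ 8.27 L/s

Cap-side area A_cap = π/4 × (182 mm)² = 26020 mm^2
Rod-side annular area A_ann = π/4 × (182² − 101²) = 18000 mm^2
Piston speed v = Q_in/A_cap; rod-end outflow Q_out = v × A_ann = Q_in × A_ann/A_cap.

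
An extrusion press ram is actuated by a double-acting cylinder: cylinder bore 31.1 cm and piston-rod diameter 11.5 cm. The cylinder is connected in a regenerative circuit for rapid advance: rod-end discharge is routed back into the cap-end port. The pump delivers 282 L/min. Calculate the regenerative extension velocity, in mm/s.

v ≈ 452 mm/s

In regeneration the rod-end outflow joins the pump flow into the cap end, so the net volume the pump must supply per unit advance equals the rod cross-section area.
Rod cross-section A_rod = π/4 × (11.5 cm)² = 103.9 cm^2
v = Q_pump / A_rod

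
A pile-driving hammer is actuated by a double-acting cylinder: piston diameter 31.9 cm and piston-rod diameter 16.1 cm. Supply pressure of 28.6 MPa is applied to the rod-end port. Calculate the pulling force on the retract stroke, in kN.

Rod-side annular area A_ann = π/4 × (31.9² − 16.1²) = 595.6 cm^2
On retraction the pressure acts on the annular area (bore minus rod).
F = P × A_ann

F ≈ 1700 kN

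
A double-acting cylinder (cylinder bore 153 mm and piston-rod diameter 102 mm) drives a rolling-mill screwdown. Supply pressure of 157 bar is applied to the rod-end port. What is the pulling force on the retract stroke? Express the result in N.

F ≈ 1.60e5 N

Rod-side annular area A_ann = π/4 × (153² − 102²) = 10210 mm^2
On retraction the pressure acts on the annular area (bore minus rod).
F = P × A_ann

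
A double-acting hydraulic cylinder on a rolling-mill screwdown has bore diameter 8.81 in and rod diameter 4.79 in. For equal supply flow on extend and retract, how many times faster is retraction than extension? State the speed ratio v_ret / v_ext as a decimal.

Cap-side area A_cap = π/4 × (8.81 in)² = 60.96 in^2
Rod-side annular area A_ann = π/4 × (8.81² − 4.79²) = 42.94 in^2
For equal Q, v ∝ 1/A, so v_ret/v_ext = A_cap/A_ann.

v_ret/v_ext ≈ 1.42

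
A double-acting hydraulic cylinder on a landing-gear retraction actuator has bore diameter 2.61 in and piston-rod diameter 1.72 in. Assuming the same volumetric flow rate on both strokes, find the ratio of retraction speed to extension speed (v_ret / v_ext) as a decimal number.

v_ret/v_ext ≈ 1.77

Cap-side area A_cap = π/4 × (2.61 in)² = 5.350 in^2
Rod-side annular area A_ann = π/4 × (2.61² − 1.72²) = 3.027 in^2
For equal Q, v ∝ 1/A, so v_ret/v_ext = A_cap/A_ann.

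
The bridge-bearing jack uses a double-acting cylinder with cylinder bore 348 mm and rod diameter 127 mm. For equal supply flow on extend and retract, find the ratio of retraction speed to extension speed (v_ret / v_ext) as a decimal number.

Cap-side area A_cap = π/4 × (348 mm)² = 95110 mm^2
Rod-side annular area A_ann = π/4 × (348² − 127²) = 82450 mm^2
For equal Q, v ∝ 1/A, so v_ret/v_ext = A_cap/A_ann.

v_ret/v_ext ≈ 1.15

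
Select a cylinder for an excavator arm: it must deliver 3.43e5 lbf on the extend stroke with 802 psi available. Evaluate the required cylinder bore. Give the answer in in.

Extension force acts on the full piston face: F = P × (π/4)D².
D = √(4F / (πP)) = √(4 × 3.43e5 lbf / (π × 802 psi))

D ≈ 23.3 in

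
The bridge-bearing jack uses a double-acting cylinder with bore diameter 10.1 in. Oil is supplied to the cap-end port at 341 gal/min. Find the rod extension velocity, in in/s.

v ≈ 16.4 in/s

Cap-side area A_cap = π/4 × (10.1 in)² = 80.12 in^2
v = Q / A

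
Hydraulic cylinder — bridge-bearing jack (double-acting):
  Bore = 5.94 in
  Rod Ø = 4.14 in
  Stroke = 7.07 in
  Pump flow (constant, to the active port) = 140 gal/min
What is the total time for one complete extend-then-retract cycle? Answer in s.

t ≈ 0.550 s

Cap-side area A_cap = π/4 × (5.94 in)² = 27.71 in^2
Rod-side annular area A_ann = π/4 × (5.94² − 4.14²) = 14.25 in^2
t_ext = A_cap·L/Q = 0.3635 s
t_ret = A_ann·L/Q = 0.1869 s
t_cycle = t_ext + t_ret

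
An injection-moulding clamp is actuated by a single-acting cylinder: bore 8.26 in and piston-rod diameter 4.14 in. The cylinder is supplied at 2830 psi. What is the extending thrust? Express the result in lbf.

F ≈ 1.52e5 lbf

Cap-side area A_cap = π/4 × (8.26 in)² = 53.59 in^2
F = P × A_cap = 2830 psi × A_cap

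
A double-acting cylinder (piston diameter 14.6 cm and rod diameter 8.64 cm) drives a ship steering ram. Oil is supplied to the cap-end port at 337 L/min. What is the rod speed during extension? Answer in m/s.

v ≈ 0.335 m/s

Cap-side area A_cap = π/4 × (14.6 cm)² = 167.4 cm^2
v = Q / A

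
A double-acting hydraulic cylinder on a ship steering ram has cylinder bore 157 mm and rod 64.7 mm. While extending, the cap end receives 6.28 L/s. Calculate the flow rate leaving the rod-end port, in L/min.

Q_out ≈ 313 L/min

Cap-side area A_cap = π/4 × (157 mm)² = 19360 mm^2
Rod-side annular area A_ann = π/4 × (157² − 64.7²) = 16070 mm^2
Piston speed v = Q_in/A_cap; rod-end outflow Q_out = v × A_ann = Q_in × A_ann/A_cap.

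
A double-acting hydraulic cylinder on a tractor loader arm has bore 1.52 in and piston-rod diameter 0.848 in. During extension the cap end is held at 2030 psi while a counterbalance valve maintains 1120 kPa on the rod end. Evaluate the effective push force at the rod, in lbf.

F ≈ 3480 lbf

Cap-side area A_cap = π/4 × (1.52 in)² = 1.815 in^2
Rod-side annular area A_ann = π/4 × (1.52² − 0.848²) = 1.250 in^2
Net thrust = P_cap·A_cap − P_rod·A_ann = 3684 lbf − 203.0 lbf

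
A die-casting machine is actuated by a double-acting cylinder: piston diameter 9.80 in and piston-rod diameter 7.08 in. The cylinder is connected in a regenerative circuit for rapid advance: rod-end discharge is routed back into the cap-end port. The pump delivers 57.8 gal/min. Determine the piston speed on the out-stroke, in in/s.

v ≈ 5.65 in/s

In regeneration the rod-end outflow joins the pump flow into the cap end, so the net volume the pump must supply per unit advance equals the rod cross-section area.
Rod cross-section A_rod = π/4 × (7.08 in)² = 39.37 in^2
v = Q_pump / A_rod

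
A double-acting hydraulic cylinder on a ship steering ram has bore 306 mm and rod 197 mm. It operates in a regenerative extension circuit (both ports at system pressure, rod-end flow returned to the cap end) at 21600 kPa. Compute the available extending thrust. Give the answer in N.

F ≈ 6.58e5 N

With equal pressure on both faces, forces on the annular region cancel; the net push is pressure × rod cross-section.
Rod cross-section A_rod = π/4 × (197 mm)² = 30480 mm^2
F = P × A_rod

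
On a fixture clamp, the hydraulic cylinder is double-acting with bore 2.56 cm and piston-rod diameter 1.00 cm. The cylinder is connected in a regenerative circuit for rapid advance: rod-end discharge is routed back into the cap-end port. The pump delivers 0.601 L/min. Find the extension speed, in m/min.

In regeneration the rod-end outflow joins the pump flow into the cap end, so the net volume the pump must supply per unit advance equals the rod cross-section area.
Rod cross-section A_rod = π/4 × (1.00 cm)² = 0.7854 cm^2
v = Q_pump / A_rod

v ≈ 7.65 m/min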